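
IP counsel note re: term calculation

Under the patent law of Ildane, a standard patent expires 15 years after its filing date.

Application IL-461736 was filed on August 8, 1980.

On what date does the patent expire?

Filing date + 15 years → 8 August 1995.

August 8, 1995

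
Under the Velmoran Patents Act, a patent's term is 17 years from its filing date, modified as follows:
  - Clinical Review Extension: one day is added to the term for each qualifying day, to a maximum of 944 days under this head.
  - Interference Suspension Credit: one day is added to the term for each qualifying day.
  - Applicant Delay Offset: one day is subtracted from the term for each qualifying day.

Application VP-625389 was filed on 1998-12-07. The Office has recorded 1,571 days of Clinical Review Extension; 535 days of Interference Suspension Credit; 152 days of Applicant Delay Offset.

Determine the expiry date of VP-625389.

July 26, 2019

Base term: filing date + 17 years → 7 December 2015.
Clinical Review Extension: 1571 days claimed exceeds the 944-day cap, so +944 days → 8 July 2018.
Interference Suspension Credit: +535 days → 25 December 2019.
Applicant Delay Offset: −152 days → 26 July 2019.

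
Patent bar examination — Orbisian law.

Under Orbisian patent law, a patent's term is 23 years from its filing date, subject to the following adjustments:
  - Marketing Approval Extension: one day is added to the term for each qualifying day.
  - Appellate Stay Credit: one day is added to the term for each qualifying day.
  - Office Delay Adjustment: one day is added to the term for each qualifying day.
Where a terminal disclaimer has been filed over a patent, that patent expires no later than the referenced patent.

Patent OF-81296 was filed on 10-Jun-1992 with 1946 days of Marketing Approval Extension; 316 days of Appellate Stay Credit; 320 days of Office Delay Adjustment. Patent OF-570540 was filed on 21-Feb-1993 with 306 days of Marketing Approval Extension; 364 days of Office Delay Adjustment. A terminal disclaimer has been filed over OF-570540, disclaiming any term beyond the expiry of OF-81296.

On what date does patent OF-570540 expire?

Natural term of OF-570540:
  Base: filing + 23 years → 21 February 2016.
  Marketing Approval Extension: +306 days → 23 December 2016.
  Office Delay Adjustment: +364 days → 22 December 2017.
Expiry of referenced patent OF-81296:
  Base: filing + 23 years → 10 June 2015.
  Marketing Approval Extension: +1946 days → 7 October 2020.
  Appellate Stay Credit: +316 days → 19 August 2021.
  Office Delay Adjustment: +320 days → 5 July 2022.
Terminal disclaimer: OF-570540 expires on the earlier of 22 December 2017 and 5 July 2022.

2017-12-22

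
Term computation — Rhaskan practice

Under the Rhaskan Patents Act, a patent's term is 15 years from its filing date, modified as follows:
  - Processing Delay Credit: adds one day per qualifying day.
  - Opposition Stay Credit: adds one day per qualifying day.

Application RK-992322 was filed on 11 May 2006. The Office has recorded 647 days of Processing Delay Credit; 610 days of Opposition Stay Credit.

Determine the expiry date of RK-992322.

Base term: filing date + 15 years → 11 May 2021.
Processing Delay Credit: +647 days → 17 February 2023.
Opposition Stay Credit: +610 days → 19 October 2024.

October 19, 2024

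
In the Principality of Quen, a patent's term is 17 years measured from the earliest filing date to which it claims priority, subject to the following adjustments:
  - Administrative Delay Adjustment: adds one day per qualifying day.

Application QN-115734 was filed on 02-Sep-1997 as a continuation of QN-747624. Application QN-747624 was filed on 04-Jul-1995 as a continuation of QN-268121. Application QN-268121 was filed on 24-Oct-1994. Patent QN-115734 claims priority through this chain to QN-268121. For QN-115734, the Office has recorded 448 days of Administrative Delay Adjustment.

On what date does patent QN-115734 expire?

Earliest priority filing: 24 October 1994.
Base term: 24 October 1994 + 17 years → 24 October 2011.
Administrative Delay Adjustment: +448 days → 14 January 2013.

January 14, 2013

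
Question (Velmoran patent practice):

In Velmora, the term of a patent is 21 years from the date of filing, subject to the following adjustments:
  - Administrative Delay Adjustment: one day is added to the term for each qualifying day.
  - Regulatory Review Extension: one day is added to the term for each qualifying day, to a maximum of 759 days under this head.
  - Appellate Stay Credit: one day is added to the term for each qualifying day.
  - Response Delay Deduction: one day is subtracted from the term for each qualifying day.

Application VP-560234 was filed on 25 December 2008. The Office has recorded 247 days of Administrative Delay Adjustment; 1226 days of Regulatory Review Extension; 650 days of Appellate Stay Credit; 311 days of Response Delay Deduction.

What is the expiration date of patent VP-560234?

August 31, 2033

Base term: filing date + 21 years → 25 December 2029.
Administrative Delay Adjustment: +247 days → 29 August 2030.
Regulatory Review Extension: 1226 days claimed exceeds the 759-day cap, so +759 days → 26 September 2032.
Appellate Stay Credit: +650 days → 8 July 2034.
Response Delay Deduction: −311 days → 31 August 2033.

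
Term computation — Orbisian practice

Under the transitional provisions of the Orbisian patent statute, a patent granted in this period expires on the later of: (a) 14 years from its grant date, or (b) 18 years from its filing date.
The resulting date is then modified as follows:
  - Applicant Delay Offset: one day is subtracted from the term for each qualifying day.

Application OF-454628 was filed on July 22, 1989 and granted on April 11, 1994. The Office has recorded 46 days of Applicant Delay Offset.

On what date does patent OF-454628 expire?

2008-02-25

(a) grant + 14 years → 11 April 2008.
(b) filing + 18 years → 22 July 2007.
Later of the two: 11 April 2008.
Applicant Delay Offset: −46 days → 25 February 2008.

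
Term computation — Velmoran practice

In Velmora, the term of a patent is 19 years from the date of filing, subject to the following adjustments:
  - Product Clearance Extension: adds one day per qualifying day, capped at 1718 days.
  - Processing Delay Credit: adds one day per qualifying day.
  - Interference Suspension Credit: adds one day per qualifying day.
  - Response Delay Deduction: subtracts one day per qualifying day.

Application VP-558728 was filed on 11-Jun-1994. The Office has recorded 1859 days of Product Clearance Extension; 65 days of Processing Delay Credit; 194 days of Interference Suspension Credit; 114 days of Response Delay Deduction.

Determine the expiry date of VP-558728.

July 18, 2018

Base term: filing date + 19 years → 11 June 2013.
Product Clearance Extension: 1859 days claimed exceeds the 1718-day cap, so +1718 days → 23 February 2018.
Processing Delay Credit: +65 days → 29 April 2018.
Interference Suspension Credit: +194 days → 9 November 2018.
Response Delay Deduction: −114 days → 18 July 2018.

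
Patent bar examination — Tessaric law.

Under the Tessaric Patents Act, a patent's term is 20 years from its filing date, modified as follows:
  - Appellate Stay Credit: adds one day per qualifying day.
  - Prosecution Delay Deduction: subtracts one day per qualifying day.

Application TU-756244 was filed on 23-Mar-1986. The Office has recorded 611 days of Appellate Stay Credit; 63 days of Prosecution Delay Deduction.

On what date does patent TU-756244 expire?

Base term: filing date + 20 years → 23 March 2006.
Appellate Stay Credit: +611 days → 24 November 2007.
Prosecution Delay Deduction: −63 days → 22 September 2007.

September 22, 2007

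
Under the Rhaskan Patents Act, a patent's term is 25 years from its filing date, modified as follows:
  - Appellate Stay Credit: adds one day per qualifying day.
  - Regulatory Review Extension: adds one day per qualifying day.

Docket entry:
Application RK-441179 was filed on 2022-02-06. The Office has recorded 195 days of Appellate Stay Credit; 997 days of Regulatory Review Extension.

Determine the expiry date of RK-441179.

Base term: filing date + 25 years → 6 February 2047.
Appellate Stay Credit: +195 days → 20 August 2047.
Regulatory Review Extension: +997 days → 13 May 2050.

May 13, 2050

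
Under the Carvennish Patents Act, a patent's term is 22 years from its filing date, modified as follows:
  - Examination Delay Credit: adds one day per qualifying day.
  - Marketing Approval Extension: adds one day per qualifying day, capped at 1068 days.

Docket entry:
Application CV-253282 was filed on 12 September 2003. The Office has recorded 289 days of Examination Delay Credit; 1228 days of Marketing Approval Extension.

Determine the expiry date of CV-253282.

Base term: filing date + 22 years → 12 September 2025.
Examination Delay Credit: +289 days → 28 June 2026.
Marketing Approval Extension: 1228 days claimed exceeds the 1068-day cap, so +1068 days → 31 May 2029.

2029-05-31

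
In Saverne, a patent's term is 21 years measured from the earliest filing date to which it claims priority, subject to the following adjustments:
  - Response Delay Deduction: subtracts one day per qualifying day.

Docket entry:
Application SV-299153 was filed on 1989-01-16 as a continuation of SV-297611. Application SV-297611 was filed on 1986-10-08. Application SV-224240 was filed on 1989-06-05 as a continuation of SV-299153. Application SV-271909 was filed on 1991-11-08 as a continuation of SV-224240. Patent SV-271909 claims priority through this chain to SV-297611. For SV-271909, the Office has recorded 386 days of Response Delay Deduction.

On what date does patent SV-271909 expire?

Earliest priority filing: 8 October 1986.
Base term: 8 October 1986 + 21 years → 8 October 2007.
Response Delay Deduction: −386 days → 17 September 2006.

September 17, 2006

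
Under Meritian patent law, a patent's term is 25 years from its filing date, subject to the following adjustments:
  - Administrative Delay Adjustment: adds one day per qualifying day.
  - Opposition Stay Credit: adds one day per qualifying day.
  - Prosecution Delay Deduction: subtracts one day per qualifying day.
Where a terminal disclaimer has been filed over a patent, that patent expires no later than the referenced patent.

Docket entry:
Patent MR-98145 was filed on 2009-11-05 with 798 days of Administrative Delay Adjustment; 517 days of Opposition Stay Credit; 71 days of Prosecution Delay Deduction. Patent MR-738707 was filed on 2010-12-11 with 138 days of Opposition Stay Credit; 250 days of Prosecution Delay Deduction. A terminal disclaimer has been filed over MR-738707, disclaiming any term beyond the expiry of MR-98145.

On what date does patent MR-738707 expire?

Natural term of MR-738707:
  Base: filing + 25 years → 11 December 2035.
  Opposition Stay Credit: +138 days → 27 April 2036.
  Prosecution Delay Deduction: −250 days → 21 August 2035.
Expiry of referenced patent MR-98145:
  Base: filing + 25 years → 5 November 2034.
  Administrative Delay Adjustment: +798 days → 11 January 2037.
  Opposition Stay Credit: +517 days → 12 June 2038.
  Prosecution Delay Deduction: −71 days → 2 April 2038.
Terminal disclaimer: MR-738707 expires on the earlier of 21 August 2035 and 2 April 2038.

2035-08-21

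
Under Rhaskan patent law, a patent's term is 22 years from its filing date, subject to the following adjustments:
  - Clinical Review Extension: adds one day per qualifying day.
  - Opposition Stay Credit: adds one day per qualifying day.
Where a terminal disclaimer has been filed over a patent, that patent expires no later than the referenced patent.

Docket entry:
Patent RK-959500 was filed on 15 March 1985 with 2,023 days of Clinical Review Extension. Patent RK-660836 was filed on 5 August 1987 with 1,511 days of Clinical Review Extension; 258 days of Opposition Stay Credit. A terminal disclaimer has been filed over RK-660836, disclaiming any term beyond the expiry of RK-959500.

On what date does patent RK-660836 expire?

2012-09-27

Natural term of RK-660836:
  Base: filing + 22 years → 5 August 2009.
  Clinical Review Extension: +1511 days → 24 September 2013.
  Opposition Stay Credit: +258 days → 9 June 2014.
Expiry of referenced patent RK-959500:
  Base: filing + 22 years → 15 March 2007.
  Clinical Review Extension: +2023 days → 27 September 2012.
Terminal disclaimer: RK-660836 expires on the earlier of 9 June 2014 and 27 September 2012.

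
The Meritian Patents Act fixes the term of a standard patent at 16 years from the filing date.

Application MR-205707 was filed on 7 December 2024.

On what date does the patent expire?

2040-12-07

Filing date + 16 years → 7 December 2040.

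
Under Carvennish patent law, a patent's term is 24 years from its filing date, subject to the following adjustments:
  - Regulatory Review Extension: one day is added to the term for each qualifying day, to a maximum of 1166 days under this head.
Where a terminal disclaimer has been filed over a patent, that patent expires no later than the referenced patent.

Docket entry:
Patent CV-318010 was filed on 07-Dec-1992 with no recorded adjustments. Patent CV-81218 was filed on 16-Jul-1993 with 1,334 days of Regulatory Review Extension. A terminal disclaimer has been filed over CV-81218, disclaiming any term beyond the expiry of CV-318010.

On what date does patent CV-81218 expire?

2016-12-07

Natural term of CV-81218:
  Base: filing + 24 years → 16 July 2017.
  Regulatory Review Extension: 1334 days claimed exceeds the 1166-day cap, so +1166 days → 24 September 2020.
Expiry of referenced patent CV-318010:
  Base: filing + 24 years → 7 December 2016.
Terminal disclaimer: CV-81218 expires on the earlier of 24 September 2020 and 7 December 2016.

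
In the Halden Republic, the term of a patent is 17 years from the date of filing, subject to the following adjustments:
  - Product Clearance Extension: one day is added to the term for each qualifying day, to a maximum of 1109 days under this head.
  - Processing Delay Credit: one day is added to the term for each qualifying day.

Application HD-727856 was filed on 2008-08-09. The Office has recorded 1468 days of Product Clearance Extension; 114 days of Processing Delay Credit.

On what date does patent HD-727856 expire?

Base term: filing date + 17 years → 9 August 2025.
Product Clearance Extension: 1468 days claimed exceeds the 1109-day cap, so +1109 days → 22 August 2028.
Processing Delay Credit: +114 days → 14 December 2028.

December 14, 2028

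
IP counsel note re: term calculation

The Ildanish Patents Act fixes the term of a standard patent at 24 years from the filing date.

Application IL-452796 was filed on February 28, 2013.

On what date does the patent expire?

February 28, 2037

Filing date + 24 years → 28 February 2037.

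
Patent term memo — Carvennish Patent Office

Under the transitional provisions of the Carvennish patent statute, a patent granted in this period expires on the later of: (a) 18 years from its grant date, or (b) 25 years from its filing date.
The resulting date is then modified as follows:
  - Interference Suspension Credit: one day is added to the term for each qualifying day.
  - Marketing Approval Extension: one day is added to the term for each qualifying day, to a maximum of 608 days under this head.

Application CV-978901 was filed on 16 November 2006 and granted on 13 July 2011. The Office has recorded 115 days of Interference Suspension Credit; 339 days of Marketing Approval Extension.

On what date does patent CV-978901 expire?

(a) grant + 18 years → 13 July 2029.
(b) filing + 25 years → 16 November 2031.
Later of the two: 16 November 2031.
Interference Suspension Credit: +115 days → 10 March 2032.
Marketing Approval Extension: 339 days (within the 608-day cap) → +339 days → 12 February 2033.

2033-02-12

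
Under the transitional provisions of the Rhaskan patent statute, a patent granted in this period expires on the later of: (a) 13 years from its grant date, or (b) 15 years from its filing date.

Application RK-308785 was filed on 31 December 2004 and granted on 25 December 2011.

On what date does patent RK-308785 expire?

2024-12-25

(a) grant + 13 years → 25 December 2024.
(b) filing + 15 years → 31 December 2019.
Later of the two: 25 December 2024.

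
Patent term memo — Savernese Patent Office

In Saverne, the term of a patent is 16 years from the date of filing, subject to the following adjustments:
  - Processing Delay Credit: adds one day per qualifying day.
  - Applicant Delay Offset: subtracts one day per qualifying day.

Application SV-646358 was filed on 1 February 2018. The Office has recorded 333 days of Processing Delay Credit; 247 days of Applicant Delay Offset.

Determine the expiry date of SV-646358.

Base term: filing date + 16 years → 1 February 2034.
Processing Delay Credit: +333 days → 31 December 2034.
Applicant Delay Offset: −247 days → 28 April 2034.

2034-04-28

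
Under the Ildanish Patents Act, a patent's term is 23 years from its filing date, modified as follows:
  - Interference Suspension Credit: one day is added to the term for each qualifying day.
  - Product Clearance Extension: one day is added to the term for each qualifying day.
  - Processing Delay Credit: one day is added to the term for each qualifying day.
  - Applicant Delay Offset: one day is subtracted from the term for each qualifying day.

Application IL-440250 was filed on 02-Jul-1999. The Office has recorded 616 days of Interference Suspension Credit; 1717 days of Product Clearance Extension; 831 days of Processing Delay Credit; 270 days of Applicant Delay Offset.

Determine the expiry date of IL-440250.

June 4, 2030

Base term: filing date + 23 years → 2 July 2022.
Interference Suspension Credit: +616 days → 9 March 2024.
Product Clearance Extension: +1717 days → 20 November 2028.
Processing Delay Credit: +831 days → 1 March 2031.
Applicant Delay Offset: −270 days → 4 June 2030.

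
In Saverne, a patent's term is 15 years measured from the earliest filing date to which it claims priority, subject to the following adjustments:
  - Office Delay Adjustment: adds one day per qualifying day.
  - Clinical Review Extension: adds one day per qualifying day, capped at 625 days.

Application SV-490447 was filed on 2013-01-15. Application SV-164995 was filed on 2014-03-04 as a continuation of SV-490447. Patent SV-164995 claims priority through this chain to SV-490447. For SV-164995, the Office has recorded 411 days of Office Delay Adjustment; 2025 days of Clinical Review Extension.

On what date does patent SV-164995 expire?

Earliest priority filing: 15 January 2013.
Base term: 15 January 2013 + 15 years → 15 January 2028.
Office Delay Adjustment: +411 days → 1 March 2029.
Clinical Review Extension: 2025 days claimed exceeds the 625-day cap, so +625 days → 16 November 2030.

November 16, 2030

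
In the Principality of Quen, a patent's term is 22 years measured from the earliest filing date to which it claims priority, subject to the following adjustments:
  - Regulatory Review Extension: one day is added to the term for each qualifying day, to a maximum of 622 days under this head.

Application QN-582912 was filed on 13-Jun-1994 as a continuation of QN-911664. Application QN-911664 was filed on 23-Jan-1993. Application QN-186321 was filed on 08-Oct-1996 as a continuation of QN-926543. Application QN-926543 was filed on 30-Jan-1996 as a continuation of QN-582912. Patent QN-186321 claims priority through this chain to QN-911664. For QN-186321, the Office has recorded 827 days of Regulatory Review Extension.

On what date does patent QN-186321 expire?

2016-10-06

Earliest priority filing: 23 January 1993.
Base term: 23 January 1993 + 22 years → 23 January 2015.
Regulatory Review Extension: 827 days claimed exceeds the 622-day cap, so +622 days → 6 October 2016.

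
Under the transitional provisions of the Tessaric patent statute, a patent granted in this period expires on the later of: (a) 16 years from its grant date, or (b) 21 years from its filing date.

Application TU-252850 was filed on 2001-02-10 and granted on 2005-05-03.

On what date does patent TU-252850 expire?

2022-02-10

(a) grant + 16 years → 3 May 2021.
(b) filing + 21 years → 10 February 2022.
Later of the two: 10 February 2022.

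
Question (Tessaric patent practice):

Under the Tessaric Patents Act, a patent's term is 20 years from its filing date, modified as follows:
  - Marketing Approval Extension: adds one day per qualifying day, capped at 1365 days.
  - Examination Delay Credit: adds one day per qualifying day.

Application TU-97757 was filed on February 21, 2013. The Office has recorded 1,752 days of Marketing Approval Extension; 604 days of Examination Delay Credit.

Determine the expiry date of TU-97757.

Base term: filing date + 20 years → 21 February 2033.
Marketing Approval Extension: 1752 days claimed exceeds the 1365-day cap, so +1365 days → 17 November 2036.
Examination Delay Credit: +604 days → 14 July 2038.

July 14, 2038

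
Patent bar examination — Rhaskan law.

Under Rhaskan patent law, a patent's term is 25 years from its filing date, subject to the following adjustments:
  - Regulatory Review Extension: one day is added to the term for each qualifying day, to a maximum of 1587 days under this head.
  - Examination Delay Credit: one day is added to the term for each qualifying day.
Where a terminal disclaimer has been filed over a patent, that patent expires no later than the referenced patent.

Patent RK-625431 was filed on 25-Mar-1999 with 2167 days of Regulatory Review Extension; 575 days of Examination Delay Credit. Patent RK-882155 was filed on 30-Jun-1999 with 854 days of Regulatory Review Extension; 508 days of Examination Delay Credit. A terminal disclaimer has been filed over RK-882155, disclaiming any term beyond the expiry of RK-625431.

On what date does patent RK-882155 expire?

2028-03-23

Natural term of RK-882155:
  Base: filing + 25 years → 30 June 2024.
  Regulatory Review Extension: 854 days (within the 1587-day cap) → +854 days → 1 November 2026.
  Examination Delay Credit: +508 days → 23 March 2028.
Expiry of referenced patent RK-625431:
  Base: filing + 25 years → 25 March 2024.
  Regulatory Review Extension: 2167 days claimed exceeds the 1587-day cap, so +1587 days → 29 July 2028.
  Examination Delay Credit: +575 days → 24 February 2030.
Terminal disclaimer: RK-882155 expires on the earlier of 23 March 2028 and 24 February 2030.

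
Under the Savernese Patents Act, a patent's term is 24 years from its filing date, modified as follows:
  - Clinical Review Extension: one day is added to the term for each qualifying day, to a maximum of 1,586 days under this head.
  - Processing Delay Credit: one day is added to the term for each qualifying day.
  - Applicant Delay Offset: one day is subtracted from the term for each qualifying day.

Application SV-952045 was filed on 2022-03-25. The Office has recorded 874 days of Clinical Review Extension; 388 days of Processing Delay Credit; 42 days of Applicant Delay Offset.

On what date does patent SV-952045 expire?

July 27, 2049

Base term: filing date + 24 years → 25 March 2046.
Clinical Review Extension: 874 days (within the 1586-day cap) → +874 days → 15 August 2048.
Processing Delay Credit: +388 days → 7 September 2049.
Applicant Delay Offset: −42 days → 27 July 2049.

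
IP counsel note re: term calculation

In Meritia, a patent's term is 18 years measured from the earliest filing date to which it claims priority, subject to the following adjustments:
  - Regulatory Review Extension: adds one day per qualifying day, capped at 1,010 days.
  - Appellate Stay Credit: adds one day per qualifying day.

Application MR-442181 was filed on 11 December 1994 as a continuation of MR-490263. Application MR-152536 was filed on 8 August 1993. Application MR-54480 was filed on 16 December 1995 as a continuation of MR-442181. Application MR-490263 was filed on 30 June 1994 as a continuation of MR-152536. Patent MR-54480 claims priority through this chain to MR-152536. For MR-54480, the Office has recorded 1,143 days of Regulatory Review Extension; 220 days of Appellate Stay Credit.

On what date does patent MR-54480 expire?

Earliest priority filing: 8 August 1993.
Base term: 8 August 1993 + 18 years → 8 August 2011.
Regulatory Review Extension: 1143 days claimed exceeds the 1010-day cap, so +1010 days → 14 May 2014.
Appellate Stay Credit: +220 days → 20 December 2014.

December 20, 2014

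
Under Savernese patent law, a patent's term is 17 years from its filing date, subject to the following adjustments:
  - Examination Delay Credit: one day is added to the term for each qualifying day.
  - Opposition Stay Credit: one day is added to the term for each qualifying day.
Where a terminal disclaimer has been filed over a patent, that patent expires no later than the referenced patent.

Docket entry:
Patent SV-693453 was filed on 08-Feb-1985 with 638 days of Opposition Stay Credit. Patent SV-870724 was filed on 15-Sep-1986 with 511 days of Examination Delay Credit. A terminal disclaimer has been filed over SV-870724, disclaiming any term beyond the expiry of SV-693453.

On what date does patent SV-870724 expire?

2003-11-08

Natural term of SV-870724:
  Base: filing + 17 years → 15 September 2003.
  Examination Delay Credit: +511 days → 7 February 2005.
Expiry of referenced patent SV-693453:
  Base: filing + 17 years → 8 February 2002.
  Opposition Stay Credit: +638 days → 8 November 2003.
Terminal disclaimer: SV-870724 expires on the earlier of 7 February 2005 and 8 November 2003.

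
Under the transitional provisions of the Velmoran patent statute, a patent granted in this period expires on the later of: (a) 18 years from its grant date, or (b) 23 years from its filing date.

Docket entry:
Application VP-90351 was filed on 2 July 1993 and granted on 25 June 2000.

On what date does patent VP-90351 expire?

June 25, 2018

(a) grant + 18 years → 25 June 2018.
(b) filing + 23 years → 2 July 2016.
Later of the two: 25 June 2018.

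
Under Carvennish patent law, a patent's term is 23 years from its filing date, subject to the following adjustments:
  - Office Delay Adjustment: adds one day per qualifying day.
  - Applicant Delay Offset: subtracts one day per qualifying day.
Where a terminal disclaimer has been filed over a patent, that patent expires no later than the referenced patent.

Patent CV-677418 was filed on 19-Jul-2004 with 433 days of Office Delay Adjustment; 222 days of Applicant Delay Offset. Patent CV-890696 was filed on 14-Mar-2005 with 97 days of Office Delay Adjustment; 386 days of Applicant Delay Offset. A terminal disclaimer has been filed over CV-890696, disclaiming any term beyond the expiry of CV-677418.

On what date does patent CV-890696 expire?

2027-05-30

Natural term of CV-890696:
  Base: filing + 23 years → 14 March 2028.
  Office Delay Adjustment: +97 days → 19 June 2028.
  Applicant Delay Offset: −386 days → 30 May 2027.
Expiry of referenced patent CV-677418:
  Base: filing + 23 years → 19 July 2027.
  Office Delay Adjustment: +433 days → 24 September 2028.
  Applicant Delay Offset: −222 days → 15 February 2028.
Terminal disclaimer: CV-890696 expires on the earlier of 30 May 2027 and 15 February 2028.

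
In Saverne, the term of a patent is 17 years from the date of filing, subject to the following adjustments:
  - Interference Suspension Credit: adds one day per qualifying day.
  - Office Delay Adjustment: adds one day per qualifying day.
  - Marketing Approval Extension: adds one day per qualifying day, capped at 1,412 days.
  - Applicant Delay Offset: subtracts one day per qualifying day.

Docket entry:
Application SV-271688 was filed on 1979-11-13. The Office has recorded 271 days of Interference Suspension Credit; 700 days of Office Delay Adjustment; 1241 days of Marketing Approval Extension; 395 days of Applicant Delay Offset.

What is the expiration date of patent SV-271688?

November 4, 2001

Base term: filing date + 17 years → 13 November 1996.
Interference Suspension Credit: +271 days → 11 August 1997.
Office Delay Adjustment: +700 days → 12 July 1999.
Marketing Approval Extension: 1241 days (within the 1412-day cap) → +1241 days → 4 December 2002.
Applicant Delay Offset: −395 days → 4 November 2001.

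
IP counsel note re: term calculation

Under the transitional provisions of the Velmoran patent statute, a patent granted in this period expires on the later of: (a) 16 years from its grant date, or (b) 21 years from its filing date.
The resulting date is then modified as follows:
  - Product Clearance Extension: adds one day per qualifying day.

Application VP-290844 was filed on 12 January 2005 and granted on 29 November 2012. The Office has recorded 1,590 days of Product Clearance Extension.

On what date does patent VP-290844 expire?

(a) grant + 16 years → 29 November 2028.
(b) filing + 21 years → 12 January 2026.
Later of the two: 29 November 2028.
Product Clearance Extension: +1590 days → 7 April 2033.

April 7, 2033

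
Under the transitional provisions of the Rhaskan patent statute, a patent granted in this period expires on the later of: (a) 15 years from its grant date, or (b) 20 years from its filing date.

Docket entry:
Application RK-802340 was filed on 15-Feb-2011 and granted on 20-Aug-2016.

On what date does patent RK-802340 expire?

(a) grant + 15 years → 20 August 2031.
(b) filing + 20 years → 15 February 2031.
Later of the two: 20 August 2031.

August 20, 2031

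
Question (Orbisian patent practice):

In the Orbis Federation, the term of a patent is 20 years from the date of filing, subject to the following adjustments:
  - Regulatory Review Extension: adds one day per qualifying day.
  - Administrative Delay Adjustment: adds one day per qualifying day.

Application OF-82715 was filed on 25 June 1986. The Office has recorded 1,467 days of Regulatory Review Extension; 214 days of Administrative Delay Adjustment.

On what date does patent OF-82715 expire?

Base term: filing date + 20 years → 25 June 2006.
Regulatory Review Extension: +1467 days → 1 July 2010.
Administrative Delay Adjustment: +214 days → 31 January 2011.

2011-01-31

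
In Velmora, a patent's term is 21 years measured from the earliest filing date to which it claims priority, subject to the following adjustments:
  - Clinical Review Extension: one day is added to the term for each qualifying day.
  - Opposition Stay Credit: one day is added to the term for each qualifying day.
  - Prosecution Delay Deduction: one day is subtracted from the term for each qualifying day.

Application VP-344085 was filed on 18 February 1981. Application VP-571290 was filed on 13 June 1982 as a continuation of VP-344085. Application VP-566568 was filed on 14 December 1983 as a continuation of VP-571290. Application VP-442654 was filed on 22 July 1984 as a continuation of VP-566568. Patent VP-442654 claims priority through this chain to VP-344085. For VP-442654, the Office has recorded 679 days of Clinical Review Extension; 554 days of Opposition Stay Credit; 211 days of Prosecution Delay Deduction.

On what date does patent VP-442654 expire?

2004-12-06

Earliest priority filing: 18 February 1981.
Base term: 18 February 1981 + 21 years → 18 February 2002.
Clinical Review Extension: +679 days → 29 December 2003.
Opposition Stay Credit: +554 days → 5 July 2005.
Prosecution Delay Deduction: −211 days → 6 December 2004.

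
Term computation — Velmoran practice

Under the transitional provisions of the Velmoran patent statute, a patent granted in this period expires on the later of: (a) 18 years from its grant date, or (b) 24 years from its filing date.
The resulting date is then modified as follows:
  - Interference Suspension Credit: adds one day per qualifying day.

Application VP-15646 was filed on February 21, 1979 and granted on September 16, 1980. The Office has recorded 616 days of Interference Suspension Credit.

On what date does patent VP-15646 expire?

(a) grant + 18 years → 16 September 1998.
(b) filing + 24 years → 21 February 2003.
Later of the two: 21 February 2003.
Interference Suspension Credit: +616 days → 29 October 2004.

October 29, 2004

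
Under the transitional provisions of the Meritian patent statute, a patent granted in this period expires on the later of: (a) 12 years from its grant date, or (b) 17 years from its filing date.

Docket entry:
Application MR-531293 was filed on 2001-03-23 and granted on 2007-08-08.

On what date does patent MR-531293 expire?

(a) grant + 12 years → 8 August 2019.
(b) filing + 17 years → 23 March 2018.
Later of the two: 8 August 2019.

August 8, 2019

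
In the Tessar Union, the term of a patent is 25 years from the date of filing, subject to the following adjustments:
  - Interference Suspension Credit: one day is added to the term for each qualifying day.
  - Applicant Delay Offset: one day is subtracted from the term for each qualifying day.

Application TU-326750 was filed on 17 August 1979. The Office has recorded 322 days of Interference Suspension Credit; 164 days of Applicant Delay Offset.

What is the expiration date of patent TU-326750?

Base term: filing date + 25 years → 17 August 2004.
Interference Suspension Credit: +322 days → 5 July 2005.
Applicant Delay Offset: −164 days → 22 January 2005.

January 22, 2005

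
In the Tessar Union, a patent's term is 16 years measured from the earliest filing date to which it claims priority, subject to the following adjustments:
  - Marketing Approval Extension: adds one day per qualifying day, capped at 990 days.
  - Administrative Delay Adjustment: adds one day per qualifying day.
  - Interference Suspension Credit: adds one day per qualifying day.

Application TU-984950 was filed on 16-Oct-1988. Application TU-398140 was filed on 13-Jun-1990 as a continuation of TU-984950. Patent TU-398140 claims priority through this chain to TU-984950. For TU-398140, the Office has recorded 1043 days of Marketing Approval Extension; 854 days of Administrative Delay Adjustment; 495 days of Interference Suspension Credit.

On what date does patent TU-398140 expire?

2011-03-13

Earliest priority filing: 16 October 1988.
Base term: 16 October 1988 + 16 years → 16 October 2004.
Marketing Approval Extension: 1043 days claimed exceeds the 990-day cap, so +990 days → 3 July 2007.
Administrative Delay Adjustment: +854 days → 3 November 2009.
Interference Suspension Credit: +495 days → 13 March 2011.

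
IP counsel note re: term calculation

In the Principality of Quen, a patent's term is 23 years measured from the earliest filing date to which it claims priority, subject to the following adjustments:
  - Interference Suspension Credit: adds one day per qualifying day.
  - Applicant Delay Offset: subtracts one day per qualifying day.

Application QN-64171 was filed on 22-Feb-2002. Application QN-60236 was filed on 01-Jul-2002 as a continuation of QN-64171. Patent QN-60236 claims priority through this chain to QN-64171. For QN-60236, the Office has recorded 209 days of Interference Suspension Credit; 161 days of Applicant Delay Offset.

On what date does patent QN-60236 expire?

Earliest priority filing: 22 February 2002.
Base term: 22 February 2002 + 23 years → 22 February 2025.
Interference Suspension Credit: +209 days → 19 September 2025.
Applicant Delay Offset: −161 days → 11 April 2025.

April 11, 2025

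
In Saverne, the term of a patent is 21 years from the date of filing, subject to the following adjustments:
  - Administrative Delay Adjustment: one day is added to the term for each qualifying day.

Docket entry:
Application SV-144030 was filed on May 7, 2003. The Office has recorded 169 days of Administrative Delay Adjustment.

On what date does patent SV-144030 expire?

October 23, 2024

Base term: filing date + 21 years → 7 May 2024.
Administrative Delay Adjustment: +169 days → 23 October 2024.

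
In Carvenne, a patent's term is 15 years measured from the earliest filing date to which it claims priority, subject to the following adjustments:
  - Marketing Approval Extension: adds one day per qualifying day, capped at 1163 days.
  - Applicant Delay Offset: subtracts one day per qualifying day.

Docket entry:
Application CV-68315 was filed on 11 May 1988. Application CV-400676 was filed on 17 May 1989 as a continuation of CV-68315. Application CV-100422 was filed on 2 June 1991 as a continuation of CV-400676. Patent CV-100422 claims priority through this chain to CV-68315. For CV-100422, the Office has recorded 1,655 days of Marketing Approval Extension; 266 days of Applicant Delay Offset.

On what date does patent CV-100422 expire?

Earliest priority filing: 11 May 1988.
Base term: 11 May 1988 + 15 years → 11 May 2003.
Marketing Approval Extension: 1655 days claimed exceeds the 1163-day cap, so +1163 days → 17 July 2006.
Applicant Delay Offset: −266 days → 24 October 2005.

October 24, 2005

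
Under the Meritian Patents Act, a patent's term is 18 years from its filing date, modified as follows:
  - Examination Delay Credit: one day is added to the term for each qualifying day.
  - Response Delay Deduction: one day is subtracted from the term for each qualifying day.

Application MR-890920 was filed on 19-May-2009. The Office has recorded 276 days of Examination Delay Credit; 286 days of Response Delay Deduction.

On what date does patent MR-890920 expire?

May 9, 2027

Base term: filing date + 18 years → 19 May 2027.
Examination Delay Credit: +276 days → 19 February 2028.
Response Delay Deduction: −286 days → 9 May 2027.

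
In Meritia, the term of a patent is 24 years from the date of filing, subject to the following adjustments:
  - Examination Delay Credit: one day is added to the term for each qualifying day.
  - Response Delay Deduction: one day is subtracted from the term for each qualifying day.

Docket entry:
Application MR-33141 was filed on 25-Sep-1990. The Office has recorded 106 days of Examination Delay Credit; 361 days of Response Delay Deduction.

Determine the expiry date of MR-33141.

2014-01-13

Base term: filing date + 24 years → 25 September 2014.
Examination Delay Credit: +106 days → 9 January 2015.
Response Delay Deduction: −361 days → 13 January 2014.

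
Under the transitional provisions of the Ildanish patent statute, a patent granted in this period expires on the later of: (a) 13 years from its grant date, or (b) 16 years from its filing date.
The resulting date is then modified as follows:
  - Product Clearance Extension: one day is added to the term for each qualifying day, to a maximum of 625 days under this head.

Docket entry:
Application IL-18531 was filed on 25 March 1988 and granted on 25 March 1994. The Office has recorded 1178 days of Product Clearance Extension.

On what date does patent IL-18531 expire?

2008-12-09

(a) grant + 13 years → 25 March 2007.
(b) filing + 16 years → 25 March 2004.
Later of the two: 25 March 2007.
Product Clearance Extension: 1178 days claimed exceeds the 625-day cap, so +625 days → 9 December 2008.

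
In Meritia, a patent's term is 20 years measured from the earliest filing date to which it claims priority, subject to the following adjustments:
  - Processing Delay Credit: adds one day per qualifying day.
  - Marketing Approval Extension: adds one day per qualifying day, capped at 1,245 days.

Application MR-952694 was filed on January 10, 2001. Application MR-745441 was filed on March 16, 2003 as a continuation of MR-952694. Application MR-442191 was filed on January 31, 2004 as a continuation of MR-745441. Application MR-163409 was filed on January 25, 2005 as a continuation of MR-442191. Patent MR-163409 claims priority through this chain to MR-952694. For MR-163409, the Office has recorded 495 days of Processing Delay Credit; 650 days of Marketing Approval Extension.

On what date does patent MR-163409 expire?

Earliest priority filing: 10 January 2001.
Base term: 10 January 2001 + 20 years → 10 January 2021.
Processing Delay Credit: +495 days → 20 May 2022.
Marketing Approval Extension: 650 days (within the 1245-day cap) → +650 days → 29 February 2024.

2024-02-29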